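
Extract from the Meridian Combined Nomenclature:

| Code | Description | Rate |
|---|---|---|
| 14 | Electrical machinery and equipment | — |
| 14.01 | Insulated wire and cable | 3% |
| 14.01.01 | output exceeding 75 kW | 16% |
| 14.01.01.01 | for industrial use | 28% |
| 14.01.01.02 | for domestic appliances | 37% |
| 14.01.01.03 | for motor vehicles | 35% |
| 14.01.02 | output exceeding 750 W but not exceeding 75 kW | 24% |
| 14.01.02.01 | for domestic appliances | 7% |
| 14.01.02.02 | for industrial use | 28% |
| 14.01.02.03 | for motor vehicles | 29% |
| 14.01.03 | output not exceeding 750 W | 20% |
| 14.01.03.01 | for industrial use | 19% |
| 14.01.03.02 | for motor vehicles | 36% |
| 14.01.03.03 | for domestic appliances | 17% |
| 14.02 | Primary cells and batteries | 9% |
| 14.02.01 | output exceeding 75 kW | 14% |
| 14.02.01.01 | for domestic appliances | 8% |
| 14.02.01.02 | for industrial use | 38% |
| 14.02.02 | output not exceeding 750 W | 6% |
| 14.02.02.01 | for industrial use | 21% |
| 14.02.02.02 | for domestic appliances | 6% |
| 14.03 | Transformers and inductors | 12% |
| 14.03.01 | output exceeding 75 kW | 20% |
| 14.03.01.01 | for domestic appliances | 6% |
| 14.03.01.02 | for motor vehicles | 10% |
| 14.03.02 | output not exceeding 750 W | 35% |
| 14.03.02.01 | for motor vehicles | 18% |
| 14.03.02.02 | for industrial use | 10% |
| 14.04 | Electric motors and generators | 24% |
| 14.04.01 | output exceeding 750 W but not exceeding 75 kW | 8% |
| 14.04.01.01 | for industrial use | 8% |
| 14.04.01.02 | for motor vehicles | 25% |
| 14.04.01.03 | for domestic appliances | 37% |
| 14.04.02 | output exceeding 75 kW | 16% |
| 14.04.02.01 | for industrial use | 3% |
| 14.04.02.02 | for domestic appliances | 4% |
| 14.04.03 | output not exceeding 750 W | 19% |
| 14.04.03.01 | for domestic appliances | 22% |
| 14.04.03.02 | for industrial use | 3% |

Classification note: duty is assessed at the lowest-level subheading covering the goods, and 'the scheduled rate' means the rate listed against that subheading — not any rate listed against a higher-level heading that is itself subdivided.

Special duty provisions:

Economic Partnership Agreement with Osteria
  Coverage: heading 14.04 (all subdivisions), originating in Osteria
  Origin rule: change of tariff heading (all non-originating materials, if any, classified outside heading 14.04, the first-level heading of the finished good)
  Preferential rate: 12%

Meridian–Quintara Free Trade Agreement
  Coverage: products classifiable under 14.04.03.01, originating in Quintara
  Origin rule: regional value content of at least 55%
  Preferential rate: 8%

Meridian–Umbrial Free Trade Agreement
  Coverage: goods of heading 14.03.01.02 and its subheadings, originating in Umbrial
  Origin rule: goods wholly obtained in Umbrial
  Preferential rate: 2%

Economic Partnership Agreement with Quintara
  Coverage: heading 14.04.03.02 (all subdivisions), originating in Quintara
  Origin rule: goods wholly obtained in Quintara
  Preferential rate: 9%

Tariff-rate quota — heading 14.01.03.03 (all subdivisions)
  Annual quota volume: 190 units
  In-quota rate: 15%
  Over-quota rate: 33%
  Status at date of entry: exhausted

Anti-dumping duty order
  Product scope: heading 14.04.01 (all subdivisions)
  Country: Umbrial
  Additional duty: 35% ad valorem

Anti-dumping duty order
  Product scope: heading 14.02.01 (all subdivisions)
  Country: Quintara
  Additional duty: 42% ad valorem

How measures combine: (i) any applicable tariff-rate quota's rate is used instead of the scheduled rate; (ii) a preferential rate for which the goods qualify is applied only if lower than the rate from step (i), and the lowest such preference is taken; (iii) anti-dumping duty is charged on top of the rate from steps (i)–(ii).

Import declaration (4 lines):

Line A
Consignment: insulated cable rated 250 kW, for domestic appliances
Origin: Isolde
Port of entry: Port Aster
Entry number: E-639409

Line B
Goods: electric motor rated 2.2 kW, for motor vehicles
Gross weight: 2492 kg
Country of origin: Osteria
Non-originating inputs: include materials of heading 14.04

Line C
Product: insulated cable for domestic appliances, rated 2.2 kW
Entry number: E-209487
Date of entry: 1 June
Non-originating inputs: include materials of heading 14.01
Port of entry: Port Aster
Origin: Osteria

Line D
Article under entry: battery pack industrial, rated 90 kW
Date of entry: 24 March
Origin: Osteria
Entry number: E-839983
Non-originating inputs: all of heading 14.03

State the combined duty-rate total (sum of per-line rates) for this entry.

Line A: insulated cable → 14.01; rated 250 kW → 14.01.01; for domestic appliances → 14.01.01.02. Scheduled 37%. No special measure applies. → 37%.
Line B: electric motor → 14.04; rated 2.2 kW → 14.04.01; for motor vehicles → 14.04.01.02. Scheduled 25%. Osteria agreement on 14.04: CTH not met. → 25%.
Line C: insulated cable → 14.01; rated 2.2 kW → 14.01.02; for domestic appliances → 14.01.02.01. Scheduled 7%. Osteria agreement on 14.04: 14.01.02.01 not covered. → 7%.
Line D: battery pack → 14.02; rated 90 kW → 14.02.01; industrial → 14.02.01.02. Scheduled 38%. Osteria agreement on 14.04: 14.02.01.02 not covered. → 38%.
Sum: 37% + 25% + 7% + 38% = 107%.

107%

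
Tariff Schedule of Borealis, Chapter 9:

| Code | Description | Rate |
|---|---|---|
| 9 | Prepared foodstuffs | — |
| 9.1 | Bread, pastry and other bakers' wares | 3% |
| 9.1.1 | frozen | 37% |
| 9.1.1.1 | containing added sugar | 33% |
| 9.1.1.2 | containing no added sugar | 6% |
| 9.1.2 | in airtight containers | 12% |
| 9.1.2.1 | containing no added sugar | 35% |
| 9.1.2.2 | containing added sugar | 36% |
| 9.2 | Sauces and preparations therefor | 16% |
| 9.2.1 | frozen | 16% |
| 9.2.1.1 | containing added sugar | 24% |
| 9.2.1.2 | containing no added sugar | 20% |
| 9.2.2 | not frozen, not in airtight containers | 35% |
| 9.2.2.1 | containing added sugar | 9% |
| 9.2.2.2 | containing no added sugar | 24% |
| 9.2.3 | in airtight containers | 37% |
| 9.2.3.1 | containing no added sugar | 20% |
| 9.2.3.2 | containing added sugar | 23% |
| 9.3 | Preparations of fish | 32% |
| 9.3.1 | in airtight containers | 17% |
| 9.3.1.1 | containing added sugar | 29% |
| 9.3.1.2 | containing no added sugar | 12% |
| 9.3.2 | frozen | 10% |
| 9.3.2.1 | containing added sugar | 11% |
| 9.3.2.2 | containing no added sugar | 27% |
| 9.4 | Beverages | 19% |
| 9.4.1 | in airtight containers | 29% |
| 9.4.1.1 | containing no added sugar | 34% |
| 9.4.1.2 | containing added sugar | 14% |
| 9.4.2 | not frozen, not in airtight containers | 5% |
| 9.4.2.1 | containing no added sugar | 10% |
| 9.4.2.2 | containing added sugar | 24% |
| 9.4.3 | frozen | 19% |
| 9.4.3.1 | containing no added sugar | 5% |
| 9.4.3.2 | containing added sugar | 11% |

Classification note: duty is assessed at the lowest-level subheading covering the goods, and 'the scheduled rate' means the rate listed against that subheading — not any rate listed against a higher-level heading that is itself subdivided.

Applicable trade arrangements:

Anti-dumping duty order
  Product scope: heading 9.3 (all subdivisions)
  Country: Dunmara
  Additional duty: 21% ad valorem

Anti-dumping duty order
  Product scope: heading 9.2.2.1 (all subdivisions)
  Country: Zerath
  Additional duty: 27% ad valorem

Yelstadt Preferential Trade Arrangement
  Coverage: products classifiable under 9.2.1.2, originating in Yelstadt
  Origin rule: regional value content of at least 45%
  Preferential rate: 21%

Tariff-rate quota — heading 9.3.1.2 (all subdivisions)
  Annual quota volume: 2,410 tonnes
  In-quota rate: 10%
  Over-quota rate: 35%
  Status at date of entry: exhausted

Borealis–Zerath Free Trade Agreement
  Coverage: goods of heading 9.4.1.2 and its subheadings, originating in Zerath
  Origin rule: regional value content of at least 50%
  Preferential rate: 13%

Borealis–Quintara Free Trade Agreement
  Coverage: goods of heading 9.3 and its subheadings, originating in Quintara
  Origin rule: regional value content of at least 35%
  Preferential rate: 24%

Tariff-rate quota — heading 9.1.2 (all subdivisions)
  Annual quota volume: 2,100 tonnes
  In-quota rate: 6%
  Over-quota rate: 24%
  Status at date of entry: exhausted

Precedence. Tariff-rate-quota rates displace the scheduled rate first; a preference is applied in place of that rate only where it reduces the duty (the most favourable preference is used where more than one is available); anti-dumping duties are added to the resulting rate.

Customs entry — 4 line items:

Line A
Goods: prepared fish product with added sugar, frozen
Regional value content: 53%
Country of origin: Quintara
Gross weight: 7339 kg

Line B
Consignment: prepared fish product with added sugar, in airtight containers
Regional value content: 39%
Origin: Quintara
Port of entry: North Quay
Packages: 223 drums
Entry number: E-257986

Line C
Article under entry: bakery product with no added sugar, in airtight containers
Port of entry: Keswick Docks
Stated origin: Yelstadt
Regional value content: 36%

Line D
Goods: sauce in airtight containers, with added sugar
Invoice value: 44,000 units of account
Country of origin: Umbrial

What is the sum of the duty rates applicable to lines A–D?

Line A: prepared fish product → 9.3; frozen → 9.3.2; with added sugar → 9.3.2.1. Scheduled 11%. Quintara agreement on 9.3: RVC ≥ 35% → 24% available; preference 24% not lower than 11% → no reduction. → 11%.
Line B: prepared fish product → 9.3; in airtight containers → 9.3.1; with added sugar → 9.3.1.1. Scheduled 29%. Quintara agreement on 9.3: RVC ≥ 35% → 24% available; preferential 24%. → 24%.
Line C: bakery product → 9.1; in airtight containers → 9.1.2; with no added sugar → 9.1.2.1. Scheduled 35%. quota on 9.1.2 exhausted → over-quota 24%; Yelstadt agreement on 9.2.1.2: 9.1.2.1 not covered. → 24%.
Line D: sauce → 9.2; in airtight containers → 9.2.3; with added sugar → 9.2.3.2. Scheduled 23%. No special measure applies. → 23%.
Sum: 11% + 24% + 24% + 23% = 82%.

82%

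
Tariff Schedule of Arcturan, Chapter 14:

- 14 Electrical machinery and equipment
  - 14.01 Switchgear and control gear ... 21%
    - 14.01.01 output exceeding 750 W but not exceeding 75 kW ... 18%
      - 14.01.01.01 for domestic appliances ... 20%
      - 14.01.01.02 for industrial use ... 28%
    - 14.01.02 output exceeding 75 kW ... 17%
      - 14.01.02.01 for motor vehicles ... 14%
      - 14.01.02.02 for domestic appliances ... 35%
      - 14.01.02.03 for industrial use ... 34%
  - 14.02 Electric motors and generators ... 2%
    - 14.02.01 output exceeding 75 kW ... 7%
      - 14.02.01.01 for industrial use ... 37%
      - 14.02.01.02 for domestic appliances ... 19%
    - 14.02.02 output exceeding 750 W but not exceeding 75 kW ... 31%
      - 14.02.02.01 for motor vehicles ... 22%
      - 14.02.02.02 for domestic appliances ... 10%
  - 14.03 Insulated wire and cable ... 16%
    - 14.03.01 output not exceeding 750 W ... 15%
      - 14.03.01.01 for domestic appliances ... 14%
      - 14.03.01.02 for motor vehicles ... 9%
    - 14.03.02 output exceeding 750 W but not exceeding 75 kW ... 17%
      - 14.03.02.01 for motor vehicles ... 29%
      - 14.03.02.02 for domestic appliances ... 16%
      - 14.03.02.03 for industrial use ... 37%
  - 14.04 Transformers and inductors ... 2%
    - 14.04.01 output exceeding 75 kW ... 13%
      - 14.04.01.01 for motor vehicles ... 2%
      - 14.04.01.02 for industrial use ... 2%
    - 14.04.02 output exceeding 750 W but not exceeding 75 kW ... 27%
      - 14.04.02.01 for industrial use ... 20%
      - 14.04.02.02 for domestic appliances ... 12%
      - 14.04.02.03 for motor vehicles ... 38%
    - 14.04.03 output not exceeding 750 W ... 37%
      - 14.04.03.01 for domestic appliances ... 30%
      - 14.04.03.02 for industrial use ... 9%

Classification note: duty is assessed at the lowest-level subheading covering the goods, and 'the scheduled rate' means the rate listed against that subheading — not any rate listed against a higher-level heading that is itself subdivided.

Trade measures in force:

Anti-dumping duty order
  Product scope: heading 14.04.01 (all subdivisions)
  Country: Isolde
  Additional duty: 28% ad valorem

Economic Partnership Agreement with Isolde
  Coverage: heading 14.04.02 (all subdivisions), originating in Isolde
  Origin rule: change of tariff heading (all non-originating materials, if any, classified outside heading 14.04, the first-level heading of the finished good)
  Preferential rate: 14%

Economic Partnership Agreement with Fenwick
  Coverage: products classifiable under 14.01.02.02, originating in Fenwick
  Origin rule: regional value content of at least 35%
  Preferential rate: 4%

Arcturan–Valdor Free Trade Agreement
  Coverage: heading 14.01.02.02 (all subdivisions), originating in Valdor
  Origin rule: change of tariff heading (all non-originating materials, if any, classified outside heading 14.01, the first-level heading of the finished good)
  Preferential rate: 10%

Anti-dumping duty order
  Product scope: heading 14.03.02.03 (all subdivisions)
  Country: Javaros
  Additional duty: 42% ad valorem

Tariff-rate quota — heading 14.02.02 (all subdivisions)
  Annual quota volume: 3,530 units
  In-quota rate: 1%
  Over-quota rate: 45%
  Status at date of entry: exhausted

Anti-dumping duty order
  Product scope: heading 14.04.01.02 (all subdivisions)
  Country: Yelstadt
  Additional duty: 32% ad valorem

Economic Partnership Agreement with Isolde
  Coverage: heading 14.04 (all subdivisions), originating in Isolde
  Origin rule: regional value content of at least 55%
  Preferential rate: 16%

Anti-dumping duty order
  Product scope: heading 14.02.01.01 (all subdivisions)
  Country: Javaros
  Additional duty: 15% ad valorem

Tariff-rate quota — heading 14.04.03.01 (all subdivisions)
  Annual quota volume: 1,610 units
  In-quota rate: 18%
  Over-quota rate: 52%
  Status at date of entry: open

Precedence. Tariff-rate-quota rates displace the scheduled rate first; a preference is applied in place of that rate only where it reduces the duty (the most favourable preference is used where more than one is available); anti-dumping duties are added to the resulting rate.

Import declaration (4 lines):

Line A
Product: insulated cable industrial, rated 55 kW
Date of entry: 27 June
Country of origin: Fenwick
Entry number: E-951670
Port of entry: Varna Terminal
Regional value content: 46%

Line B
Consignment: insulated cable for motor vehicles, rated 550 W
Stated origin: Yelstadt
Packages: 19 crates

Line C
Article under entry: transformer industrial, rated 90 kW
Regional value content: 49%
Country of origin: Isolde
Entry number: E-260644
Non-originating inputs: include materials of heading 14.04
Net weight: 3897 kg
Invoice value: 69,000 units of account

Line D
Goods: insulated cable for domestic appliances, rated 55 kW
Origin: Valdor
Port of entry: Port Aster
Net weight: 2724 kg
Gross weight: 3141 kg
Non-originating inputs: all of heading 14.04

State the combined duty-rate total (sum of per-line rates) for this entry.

92%

Line A: insulated cable → 14.03; rated 55 kW → 14.03.02; industrial → 14.03.02.03. Scheduled 37%. Fenwick agreement on 14.01.02.02: 14.03.02.03 not covered. → 37%.
Line B: insulated cable → 14.03; rated 550 W → 14.03.01; for motor vehicles → 14.03.01.02. Scheduled 9%. No special measure applies. → 9%.
Line C: transformer → 14.04; rated 90 kW → 14.04.01; industrial → 14.04.01.02. Scheduled 2%. Isolde agreement on 14.04.02: 14.04.01.02 not covered; Isolde agreement on 14.04: RVC < 55%; anti-dumping (Isolde, 14.04.01): +28%; total 2% + 28% = 30%. → 30%.
Line D: insulated cable → 14.03; rated 55 kW → 14.03.02; for domestic appliances → 14.03.02.02. Scheduled 16%. Valdor agreement on 14.01.02.02: 14.03.02.02 not covered. → 16%.
Sum: 37% + 9% + 30% + 16% = 92%.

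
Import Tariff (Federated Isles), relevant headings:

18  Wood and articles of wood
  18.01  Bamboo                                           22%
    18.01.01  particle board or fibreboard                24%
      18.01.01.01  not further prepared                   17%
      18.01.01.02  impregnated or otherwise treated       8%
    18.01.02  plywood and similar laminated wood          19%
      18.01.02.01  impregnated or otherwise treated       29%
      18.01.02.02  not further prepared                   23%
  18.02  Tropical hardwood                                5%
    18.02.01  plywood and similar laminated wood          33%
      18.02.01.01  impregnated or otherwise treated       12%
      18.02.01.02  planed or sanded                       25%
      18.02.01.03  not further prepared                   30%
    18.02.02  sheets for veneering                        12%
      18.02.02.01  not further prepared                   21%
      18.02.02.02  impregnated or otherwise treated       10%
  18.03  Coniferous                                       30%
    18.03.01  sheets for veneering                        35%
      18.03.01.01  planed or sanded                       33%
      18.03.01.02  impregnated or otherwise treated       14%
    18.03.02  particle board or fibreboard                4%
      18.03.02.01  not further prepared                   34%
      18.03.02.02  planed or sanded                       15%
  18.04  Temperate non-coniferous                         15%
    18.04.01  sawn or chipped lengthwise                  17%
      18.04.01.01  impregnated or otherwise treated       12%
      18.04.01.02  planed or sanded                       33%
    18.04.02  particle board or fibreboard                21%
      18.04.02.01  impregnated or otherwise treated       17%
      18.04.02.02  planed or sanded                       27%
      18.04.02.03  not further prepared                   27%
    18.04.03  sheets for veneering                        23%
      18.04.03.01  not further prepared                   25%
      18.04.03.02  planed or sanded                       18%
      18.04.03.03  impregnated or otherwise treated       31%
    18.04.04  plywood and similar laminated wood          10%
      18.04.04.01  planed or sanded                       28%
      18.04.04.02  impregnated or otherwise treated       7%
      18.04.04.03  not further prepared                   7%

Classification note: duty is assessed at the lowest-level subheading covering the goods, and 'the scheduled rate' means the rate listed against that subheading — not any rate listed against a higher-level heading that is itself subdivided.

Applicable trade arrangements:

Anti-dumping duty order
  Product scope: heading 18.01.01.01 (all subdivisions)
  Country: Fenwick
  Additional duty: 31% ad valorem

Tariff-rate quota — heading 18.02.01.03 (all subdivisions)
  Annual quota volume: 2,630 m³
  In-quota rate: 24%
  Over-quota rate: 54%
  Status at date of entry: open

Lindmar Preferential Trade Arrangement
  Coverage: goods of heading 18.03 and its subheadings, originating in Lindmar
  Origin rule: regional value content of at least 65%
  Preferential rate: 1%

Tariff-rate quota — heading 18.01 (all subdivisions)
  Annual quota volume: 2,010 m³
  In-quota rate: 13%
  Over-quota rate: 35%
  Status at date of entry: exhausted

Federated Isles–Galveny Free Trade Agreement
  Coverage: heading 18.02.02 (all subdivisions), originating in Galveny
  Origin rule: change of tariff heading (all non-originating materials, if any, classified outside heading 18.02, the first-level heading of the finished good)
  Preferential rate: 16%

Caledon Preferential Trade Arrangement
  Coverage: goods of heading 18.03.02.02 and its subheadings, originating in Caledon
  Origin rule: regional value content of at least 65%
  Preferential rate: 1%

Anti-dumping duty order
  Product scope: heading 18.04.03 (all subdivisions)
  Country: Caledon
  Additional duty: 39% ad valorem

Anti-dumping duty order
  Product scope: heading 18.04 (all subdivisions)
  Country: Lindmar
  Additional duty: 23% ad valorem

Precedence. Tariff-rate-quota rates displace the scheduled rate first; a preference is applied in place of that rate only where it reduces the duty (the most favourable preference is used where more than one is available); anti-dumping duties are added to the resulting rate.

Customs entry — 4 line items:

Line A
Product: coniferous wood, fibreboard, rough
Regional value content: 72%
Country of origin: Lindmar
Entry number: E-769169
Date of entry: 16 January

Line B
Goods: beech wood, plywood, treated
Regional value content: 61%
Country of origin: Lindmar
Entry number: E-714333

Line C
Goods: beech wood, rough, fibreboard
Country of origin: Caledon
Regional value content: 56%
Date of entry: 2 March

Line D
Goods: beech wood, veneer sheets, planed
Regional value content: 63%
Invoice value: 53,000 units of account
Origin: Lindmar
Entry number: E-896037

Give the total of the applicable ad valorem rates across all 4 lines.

Line A: coniferous → 18.03; fibreboard → 18.03.02; rough → 18.03.02.01. Scheduled 34%. Lindmar agreement on 18.03: RVC ≥ 65% → 1% available; preferential 1%. → 1%.
Line B: beech → 18.04; plywood → 18.04.04; treated → 18.04.04.02. Scheduled 7%. Lindmar agreement on 18.03: 18.04.04.02 not covered; anti-dumping (Lindmar, 18.04): +23%; total 7% + 23% = 30%. → 30%.
Line C: beech → 18.04; fibreboard → 18.04.02; rough → 18.04.02.03. Scheduled 27%. Caledon agreement on 18.03.02.02: 18.04.02.03 not covered. → 27%.
Line D: beech → 18.04; veneer sheets → 18.04.03; planed → 18.04.03.02. Scheduled 18%. Lindmar agreement on 18.03: 18.04.03.02 not covered; anti-dumping (Lindmar, 18.04): +23%; total 18% + 23% = 41%. → 41%.
Sum: 1% + 30% + 27% + 41% = 99%.

99%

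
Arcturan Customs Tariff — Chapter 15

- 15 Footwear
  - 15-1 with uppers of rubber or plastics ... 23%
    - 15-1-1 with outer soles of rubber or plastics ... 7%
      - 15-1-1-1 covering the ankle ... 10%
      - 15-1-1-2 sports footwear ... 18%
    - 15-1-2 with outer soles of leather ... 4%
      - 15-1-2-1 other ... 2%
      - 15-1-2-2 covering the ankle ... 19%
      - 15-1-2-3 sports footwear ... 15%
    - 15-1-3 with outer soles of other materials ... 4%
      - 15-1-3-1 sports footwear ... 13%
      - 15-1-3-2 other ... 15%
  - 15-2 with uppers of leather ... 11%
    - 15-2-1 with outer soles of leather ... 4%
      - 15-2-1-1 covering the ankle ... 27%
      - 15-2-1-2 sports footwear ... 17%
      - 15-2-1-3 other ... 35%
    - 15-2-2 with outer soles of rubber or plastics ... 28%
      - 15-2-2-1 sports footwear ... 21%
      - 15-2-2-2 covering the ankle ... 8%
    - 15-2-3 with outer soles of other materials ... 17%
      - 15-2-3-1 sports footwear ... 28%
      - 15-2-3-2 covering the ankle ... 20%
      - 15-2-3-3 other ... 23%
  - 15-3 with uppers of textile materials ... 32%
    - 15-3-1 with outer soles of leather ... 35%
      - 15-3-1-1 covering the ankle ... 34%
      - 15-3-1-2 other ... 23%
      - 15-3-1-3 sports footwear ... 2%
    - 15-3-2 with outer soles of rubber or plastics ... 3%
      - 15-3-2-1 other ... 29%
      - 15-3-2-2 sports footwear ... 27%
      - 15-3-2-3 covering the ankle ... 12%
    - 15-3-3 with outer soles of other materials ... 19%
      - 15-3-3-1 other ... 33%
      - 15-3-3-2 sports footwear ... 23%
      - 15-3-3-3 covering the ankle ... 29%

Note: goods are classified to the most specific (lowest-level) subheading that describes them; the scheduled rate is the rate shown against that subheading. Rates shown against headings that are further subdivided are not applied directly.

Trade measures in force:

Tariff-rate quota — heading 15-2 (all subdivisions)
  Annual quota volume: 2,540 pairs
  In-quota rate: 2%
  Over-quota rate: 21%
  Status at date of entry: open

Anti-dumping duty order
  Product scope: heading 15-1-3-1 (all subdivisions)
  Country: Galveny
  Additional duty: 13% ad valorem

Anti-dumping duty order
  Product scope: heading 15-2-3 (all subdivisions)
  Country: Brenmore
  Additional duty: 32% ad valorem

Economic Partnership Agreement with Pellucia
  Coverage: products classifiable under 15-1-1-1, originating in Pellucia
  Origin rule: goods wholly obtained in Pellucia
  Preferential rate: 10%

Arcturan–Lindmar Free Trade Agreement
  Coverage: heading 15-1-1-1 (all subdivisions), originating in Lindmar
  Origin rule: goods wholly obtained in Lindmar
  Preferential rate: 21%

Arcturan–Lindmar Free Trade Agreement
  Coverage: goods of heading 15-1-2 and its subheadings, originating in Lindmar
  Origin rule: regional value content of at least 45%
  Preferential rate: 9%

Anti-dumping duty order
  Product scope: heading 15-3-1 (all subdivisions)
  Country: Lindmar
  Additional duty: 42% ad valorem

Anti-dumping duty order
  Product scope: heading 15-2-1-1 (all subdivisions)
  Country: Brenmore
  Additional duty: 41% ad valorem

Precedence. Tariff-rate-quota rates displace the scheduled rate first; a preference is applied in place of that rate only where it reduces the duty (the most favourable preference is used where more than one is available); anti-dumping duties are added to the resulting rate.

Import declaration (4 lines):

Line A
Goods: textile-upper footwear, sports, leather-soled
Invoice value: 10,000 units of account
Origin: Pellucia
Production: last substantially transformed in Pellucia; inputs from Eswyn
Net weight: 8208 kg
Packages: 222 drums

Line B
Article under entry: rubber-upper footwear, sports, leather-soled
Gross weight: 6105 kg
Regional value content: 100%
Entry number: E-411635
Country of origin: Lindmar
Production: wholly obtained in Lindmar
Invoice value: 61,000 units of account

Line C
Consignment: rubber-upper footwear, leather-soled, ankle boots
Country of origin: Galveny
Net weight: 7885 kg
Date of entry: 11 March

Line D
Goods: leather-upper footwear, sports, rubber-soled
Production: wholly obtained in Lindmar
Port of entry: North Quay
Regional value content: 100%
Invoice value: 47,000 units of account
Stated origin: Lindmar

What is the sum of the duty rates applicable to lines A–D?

32%

Line A: textile-upper → 15-3; leather-soled → 15-3-1; sports → 15-3-1-3. Scheduled 2%. Pellucia agreement on 15-1-1-1: 15-3-1-3 not covered. → 2%.
Line B: rubber-upper → 15-1; leather-soled → 15-1-2; sports → 15-1-2-3. Scheduled 15%. Lindmar agreement on 15-1-1-1: 15-1-2-3 not covered; Lindmar agreement on 15-1-2: RVC ≥ 45% → 9% available; preferential 9%. → 9%.
Line C: rubber-upper → 15-1; leather-soled → 15-1-2; ankle boots → 15-1-2-2. Scheduled 19%. No special measure applies. → 19%.
Line D: leather-upper → 15-2; rubber-soled → 15-2-2; sports → 15-2-2-1. Scheduled 21%. quota on 15-2 open → in-quota 2%; Lindmar agreement on 15-1-1-1: 15-2-2-1 not covered; Lindmar agreement on 15-1-2: 15-2-2-1 not covered. → 2%.
Sum: 2% + 9% + 19% + 2% = 32%.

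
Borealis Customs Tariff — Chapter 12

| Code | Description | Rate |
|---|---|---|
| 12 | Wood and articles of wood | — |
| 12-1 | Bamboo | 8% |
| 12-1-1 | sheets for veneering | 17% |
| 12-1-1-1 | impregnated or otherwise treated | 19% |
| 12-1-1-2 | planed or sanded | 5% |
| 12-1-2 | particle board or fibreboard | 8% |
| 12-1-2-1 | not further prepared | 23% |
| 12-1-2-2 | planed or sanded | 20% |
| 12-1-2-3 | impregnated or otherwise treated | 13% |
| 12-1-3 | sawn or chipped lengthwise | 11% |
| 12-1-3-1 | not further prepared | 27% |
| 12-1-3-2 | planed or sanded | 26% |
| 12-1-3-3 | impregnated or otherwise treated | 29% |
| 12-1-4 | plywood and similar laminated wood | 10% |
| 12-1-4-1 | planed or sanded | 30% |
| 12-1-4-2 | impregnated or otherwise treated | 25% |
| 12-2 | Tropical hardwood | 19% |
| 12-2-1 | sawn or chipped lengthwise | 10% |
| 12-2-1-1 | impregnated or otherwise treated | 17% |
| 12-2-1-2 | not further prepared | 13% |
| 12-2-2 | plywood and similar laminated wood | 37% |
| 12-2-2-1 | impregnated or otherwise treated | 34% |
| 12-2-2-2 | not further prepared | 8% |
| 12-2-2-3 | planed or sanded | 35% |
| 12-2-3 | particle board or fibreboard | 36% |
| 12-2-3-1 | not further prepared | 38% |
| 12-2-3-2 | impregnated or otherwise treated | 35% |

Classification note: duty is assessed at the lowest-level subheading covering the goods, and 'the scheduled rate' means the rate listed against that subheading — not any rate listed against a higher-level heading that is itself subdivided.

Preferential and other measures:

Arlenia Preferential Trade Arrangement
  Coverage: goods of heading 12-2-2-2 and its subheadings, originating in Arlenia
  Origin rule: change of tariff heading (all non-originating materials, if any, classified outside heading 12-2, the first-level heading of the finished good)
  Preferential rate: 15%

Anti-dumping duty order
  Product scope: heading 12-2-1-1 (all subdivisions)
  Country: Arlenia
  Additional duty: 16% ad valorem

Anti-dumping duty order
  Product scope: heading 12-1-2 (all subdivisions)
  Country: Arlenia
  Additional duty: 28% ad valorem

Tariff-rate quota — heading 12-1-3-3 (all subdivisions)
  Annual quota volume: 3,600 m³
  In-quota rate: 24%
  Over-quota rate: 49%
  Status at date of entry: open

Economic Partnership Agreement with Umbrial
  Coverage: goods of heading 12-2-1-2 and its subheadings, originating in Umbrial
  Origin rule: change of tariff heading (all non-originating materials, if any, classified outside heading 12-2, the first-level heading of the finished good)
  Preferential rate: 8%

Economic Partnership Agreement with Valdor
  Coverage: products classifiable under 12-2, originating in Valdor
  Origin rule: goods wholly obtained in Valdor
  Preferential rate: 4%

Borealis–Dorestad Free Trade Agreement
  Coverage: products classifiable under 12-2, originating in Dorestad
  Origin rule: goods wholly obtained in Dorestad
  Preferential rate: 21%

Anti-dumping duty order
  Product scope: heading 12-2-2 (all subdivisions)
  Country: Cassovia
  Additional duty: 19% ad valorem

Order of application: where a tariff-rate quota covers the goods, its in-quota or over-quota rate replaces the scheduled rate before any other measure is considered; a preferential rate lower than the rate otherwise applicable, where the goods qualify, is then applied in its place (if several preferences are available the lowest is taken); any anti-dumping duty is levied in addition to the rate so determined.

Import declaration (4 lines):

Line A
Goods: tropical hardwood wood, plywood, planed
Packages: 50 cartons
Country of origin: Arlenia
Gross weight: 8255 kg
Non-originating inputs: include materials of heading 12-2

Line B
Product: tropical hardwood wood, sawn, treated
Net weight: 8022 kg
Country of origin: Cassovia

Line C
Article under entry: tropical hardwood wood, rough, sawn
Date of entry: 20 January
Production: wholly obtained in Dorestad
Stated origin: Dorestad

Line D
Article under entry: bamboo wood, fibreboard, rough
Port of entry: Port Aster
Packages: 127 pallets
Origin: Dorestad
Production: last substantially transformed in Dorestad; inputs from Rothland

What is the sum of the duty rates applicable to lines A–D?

Line A: tropical hardwood → 12-2; plywood → 12-2-2; planed → 12-2-2-3. Scheduled 35%. Arlenia agreement on 12-2-2-2: 12-2-2-3 not covered. → 35%.
Line B: tropical hardwood → 12-2; sawn → 12-2-1; treated → 12-2-1-1. Scheduled 17%. No special measure applies. → 17%.
Line C: tropical hardwood → 12-2; sawn → 12-2-1; rough → 12-2-1-2. Scheduled 13%. Dorestad agreement on 12-2: wholly obtained → 21% available; preference 21% not lower than 13% → no reduction. → 13%.
Line D: bamboo → 12-1; fibreboard → 12-1-2; rough → 12-1-2-1. Scheduled 23%. Dorestad agreement on 12-2: 12-1-2-1 not covered. → 23%.
Sum: 35% + 17% + 13% + 23% = 88%.

88%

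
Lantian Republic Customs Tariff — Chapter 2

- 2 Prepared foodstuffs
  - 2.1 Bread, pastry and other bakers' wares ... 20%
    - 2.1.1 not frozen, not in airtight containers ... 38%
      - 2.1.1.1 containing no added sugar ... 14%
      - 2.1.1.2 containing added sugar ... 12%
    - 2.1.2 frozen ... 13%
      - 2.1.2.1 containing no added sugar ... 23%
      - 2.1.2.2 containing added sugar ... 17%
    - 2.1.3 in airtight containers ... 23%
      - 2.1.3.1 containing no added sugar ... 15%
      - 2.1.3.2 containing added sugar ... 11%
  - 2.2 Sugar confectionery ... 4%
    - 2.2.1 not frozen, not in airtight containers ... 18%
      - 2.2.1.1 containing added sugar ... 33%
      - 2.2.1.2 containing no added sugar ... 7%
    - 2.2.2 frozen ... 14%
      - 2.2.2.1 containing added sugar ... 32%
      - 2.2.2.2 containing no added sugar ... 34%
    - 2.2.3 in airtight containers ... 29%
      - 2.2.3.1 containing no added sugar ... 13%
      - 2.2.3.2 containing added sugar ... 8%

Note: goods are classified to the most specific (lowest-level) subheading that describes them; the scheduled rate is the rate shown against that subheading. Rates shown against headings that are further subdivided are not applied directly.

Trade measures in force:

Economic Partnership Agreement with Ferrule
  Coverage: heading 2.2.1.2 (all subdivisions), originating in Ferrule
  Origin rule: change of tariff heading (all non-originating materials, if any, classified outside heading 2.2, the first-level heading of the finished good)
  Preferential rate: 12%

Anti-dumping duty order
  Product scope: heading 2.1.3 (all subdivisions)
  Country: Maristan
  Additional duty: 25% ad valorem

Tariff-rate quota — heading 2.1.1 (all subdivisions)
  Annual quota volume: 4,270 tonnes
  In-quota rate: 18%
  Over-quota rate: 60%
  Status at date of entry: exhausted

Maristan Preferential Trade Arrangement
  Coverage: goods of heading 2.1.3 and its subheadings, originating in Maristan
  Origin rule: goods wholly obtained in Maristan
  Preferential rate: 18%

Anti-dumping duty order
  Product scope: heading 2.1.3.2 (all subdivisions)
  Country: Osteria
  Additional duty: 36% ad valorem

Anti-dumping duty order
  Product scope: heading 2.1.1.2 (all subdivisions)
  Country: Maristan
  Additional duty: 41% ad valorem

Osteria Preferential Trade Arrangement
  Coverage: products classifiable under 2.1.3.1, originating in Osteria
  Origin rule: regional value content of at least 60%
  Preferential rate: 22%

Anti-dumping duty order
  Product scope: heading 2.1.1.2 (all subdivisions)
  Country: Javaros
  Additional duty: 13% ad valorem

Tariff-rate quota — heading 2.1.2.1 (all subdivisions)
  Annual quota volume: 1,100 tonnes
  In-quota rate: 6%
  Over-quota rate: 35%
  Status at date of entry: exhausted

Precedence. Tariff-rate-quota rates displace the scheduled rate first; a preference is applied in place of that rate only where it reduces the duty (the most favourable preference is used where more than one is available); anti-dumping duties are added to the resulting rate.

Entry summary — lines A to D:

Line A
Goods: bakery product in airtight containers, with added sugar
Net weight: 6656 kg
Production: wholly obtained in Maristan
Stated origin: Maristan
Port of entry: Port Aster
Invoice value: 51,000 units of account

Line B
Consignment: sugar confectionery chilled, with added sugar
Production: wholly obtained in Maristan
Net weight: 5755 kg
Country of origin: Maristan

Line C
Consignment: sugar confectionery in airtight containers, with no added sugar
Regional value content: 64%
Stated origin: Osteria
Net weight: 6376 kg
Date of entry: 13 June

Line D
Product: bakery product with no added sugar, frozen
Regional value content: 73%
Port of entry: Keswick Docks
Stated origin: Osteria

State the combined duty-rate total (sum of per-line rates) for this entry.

117%

Line A: bakery product → 2.1; in airtight containers → 2.1.3; with added sugar → 2.1.3.2. Scheduled 11%. Maristan agreement on 2.1.3: wholly obtained → 18% available; preference 18% not lower than 11% → no reduction; anti-dumping (Maristan, 2.1.3): +25%; total 11% + 25% = 36%. → 36%.
Line B: sugar confectionery → 2.2; chilled → 2.2.1; with added sugar → 2.2.1.1. Scheduled 33%. Maristan agreement on 2.1.3: 2.2.1.1 not covered. → 33%.
Line C: sugar confectionery → 2.2; in airtight containers → 2.2.3; with no added sugar → 2.2.3.1. Scheduled 13%. Osteria agreement on 2.1.3.1: 2.2.3.1 not covered. → 13%.
Line D: bakery product → 2.1; frozen → 2.1.2; with no added sugar → 2.1.2.1. Scheduled 23%. quota on 2.1.2.1 exhausted → over-quota 35%; Osteria agreement on 2.1.3.1: 2.1.2.1 not covered. → 35%.
Sum: 36% + 33% + 13% + 35% = 117%.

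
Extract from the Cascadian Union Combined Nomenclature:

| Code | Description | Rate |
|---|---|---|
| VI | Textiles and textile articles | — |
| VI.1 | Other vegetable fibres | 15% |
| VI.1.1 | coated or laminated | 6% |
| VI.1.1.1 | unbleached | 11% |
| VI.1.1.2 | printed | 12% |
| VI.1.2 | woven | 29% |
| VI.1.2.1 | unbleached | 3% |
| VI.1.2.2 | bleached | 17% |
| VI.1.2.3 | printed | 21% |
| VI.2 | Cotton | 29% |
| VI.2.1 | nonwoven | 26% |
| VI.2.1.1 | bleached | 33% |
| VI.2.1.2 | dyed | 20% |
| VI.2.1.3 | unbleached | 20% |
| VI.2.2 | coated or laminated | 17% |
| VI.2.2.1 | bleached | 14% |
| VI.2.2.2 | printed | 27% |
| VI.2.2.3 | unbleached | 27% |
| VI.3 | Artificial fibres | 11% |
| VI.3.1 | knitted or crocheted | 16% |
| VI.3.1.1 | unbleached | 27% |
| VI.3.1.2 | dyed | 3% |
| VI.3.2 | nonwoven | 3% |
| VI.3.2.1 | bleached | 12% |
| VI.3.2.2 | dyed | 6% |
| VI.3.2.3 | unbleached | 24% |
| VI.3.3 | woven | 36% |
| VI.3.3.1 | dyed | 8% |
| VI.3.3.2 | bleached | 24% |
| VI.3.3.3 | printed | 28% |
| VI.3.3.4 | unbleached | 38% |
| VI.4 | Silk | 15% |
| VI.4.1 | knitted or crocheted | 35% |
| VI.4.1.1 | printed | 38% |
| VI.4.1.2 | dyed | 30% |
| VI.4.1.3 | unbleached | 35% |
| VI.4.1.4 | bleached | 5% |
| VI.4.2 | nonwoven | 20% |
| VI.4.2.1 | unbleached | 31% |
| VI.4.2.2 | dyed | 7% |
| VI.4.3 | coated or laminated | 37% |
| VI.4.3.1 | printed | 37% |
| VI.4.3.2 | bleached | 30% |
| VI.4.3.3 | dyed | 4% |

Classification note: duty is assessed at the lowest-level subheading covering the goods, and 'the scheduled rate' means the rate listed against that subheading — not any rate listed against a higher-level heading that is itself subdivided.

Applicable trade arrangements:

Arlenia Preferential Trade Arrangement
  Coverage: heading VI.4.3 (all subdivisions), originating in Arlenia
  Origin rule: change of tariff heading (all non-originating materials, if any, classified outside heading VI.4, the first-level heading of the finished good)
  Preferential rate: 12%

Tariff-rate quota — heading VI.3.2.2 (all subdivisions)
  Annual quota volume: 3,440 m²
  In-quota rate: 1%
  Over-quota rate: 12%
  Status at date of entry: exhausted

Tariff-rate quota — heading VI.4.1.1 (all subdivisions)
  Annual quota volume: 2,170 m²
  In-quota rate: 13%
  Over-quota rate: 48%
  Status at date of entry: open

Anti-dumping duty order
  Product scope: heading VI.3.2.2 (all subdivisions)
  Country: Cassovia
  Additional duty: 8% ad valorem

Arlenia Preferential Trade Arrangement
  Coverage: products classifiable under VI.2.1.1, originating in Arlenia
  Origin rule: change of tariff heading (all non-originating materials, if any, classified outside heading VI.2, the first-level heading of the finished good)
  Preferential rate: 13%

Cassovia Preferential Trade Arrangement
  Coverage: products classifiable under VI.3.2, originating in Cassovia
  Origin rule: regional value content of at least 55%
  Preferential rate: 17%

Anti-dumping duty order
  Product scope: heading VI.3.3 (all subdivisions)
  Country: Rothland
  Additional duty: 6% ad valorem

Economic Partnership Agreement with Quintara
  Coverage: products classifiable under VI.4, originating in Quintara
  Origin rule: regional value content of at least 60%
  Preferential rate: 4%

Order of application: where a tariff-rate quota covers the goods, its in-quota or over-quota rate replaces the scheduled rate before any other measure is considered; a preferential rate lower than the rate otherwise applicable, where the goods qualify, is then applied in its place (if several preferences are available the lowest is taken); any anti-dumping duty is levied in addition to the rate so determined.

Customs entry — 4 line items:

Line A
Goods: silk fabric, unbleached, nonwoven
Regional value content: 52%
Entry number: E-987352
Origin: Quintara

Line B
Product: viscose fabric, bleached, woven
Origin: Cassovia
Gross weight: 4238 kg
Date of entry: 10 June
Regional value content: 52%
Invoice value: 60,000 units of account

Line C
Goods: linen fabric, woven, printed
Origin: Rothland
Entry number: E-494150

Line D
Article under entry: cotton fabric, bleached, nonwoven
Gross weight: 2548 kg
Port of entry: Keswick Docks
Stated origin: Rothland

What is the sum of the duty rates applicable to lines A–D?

109%

Line A: silk → VI.4; nonwoven → VI.4.2; unbleached → VI.4.2.1. Scheduled 31%. Quintara agreement on VI.4: RVC < 60%. → 31%.
Line B: viscose → VI.3; woven → VI.3.3; bleached → VI.3.3.2. Scheduled 24%. Cassovia agreement on VI.3.2: VI.3.3.2 not covered. → 24%.
Line C: linen → VI.1; woven → VI.1.2; printed → VI.1.2.3. Scheduled 21%. No special measure applies. → 21%.
Line D: cotton → VI.2; nonwoven → VI.2.1; bleached → VI.2.1.1. Scheduled 33%. No special measure applies. → 33%.
Sum: 31% + 24% + 21% + 33% = 109%.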